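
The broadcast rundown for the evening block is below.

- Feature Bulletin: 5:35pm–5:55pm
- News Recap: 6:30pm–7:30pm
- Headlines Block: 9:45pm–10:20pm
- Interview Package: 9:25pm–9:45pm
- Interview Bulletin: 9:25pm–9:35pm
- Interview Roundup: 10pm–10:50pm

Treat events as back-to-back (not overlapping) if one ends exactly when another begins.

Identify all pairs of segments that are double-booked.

Check each pair: they overlap iff neither finishes before the other starts.
Sorted by start: Feature Bulletin, News Recap, Interview Package, Interview Bulletin, Headlines Block, Interview Roundup.
News Recap starts after Feature Bulletin ends, so Feature Bulletin has no further overlaps.
Interview Package starts after News Recap ends, so News Recap has no further overlaps.
Interview Bulletin starts before Interview Package ends → Interview Package and Interview Bulletin overlap.
Headlines Block starts exactly when Interview Package ends (back-to-back, no overlap), so Interview Package has no further overlaps.
Headlines Block starts after Interview Bulletin ends, so Interview Bulletin has no further overlaps.
Interview Roundup starts before Headlines Block ends → Headlines Block and Interview Roundup overlap.

Headlines Block & Interview Roundup, Interview Bulletin & Interview Package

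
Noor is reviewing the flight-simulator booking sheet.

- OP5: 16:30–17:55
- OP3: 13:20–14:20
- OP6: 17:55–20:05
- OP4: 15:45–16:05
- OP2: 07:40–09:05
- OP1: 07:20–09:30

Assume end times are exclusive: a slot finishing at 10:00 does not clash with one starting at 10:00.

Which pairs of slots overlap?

OP1 & OP2

Sorted by start: OP1, OP2, OP3, OP4, OP5, OP6.
OP2 starts before OP1 ends → OP1 and OP2 overlap.
OP3 starts after OP1 ends, so OP1 has no further overlaps.
OP3 starts after OP2 ends, so OP2 has no further overlaps.
OP4 starts after OP3 ends, so OP3 has no further overlaps.
OP5 starts after OP4 ends, so OP4 has no further overlaps.
OP6 starts exactly when OP5 ends (back-to-back, no overlap).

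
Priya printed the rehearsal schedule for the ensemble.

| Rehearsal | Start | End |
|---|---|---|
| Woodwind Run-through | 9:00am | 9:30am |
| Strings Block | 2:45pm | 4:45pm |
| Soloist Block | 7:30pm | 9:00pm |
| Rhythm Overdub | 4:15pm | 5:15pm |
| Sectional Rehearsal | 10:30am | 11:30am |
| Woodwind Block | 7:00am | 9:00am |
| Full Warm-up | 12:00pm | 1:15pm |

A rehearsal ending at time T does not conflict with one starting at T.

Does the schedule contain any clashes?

Two intervals overlap when each starts before the other ends.
Sorted by start: Woodwind Block, Woodwind Run-through, Sectional Rehearsal, Full Warm-up, Strings Block, Rhythm Overdub, Soloist Block.
Woodwind Run-through starts exactly when Woodwind Block ends (back-to-back, no overlap), so nothing later overlaps Woodwind Block either.
Sectional Rehearsal starts after Woodwind Run-through ends, so nothing later overlaps Woodwind Run-through either.
Full Warm-up starts after Sectional Rehearsal ends, so nothing later overlaps Sectional Rehearsal either.
Strings Block starts after Full Warm-up ends, so nothing later overlaps Full Warm-up either.
Rhythm Overdub starts before Strings Block ends → Strings Block and Rhythm Overdub overlap.
That's a conflict, so the schedule is not conflict-free.

Yes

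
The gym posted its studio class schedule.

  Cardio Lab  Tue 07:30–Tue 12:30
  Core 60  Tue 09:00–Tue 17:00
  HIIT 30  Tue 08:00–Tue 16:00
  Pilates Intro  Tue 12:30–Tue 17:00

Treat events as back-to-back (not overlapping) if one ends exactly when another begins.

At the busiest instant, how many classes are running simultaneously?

Walk through starts and ends in time order (an end at T is processed before a start at T):
Tue 07:30 start Cardio Lab → 1
Tue 08:00 start HIIT 30 → 2
Tue 09:00 start Core 60 → 3
Tue 12:30 end Cardio Lab → 2
Tue 12:30 start Pilates Intro → 3
Tue 16:00 end HIIT 30 → 2
Tue 17:00 end Core 60 → 1
Tue 17:00 end Pilates Intro → 0
Peak is 3, at Tue 09:00 (Cardio Lab, Core 60, HIIT 30).

3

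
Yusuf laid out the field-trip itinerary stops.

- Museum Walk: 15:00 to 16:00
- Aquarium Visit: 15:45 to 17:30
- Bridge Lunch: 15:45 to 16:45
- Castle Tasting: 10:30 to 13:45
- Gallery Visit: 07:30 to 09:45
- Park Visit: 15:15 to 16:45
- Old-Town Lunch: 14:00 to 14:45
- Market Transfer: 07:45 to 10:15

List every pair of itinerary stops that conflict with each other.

Check each pair: they overlap iff neither finishes before the other starts.
Sorted by start: Gallery Visit, Market Transfer, Castle Tasting, Old-Town Lunch, Museum Walk, Park Visit, Aquarium Visit, Bridge Lunch.
Market Transfer starts before Gallery Visit ends → Gallery Visit and Market Transfer overlap.
Castle Tasting starts after Gallery Visit ends, so Gallery Visit has no further overlaps.
Castle Tasting starts after Market Transfer ends, so Market Transfer has no further overlaps.
Old-Town Lunch starts after Castle Tasting ends, so Castle Tasting has no further overlaps.
Museum Walk starts after Old-Town Lunch ends, so Old-Town Lunch has no further overlaps.
Park Visit starts before Museum Walk ends → Museum Walk and Park Visit overlap.
Aquarium Visit starts before Museum Walk ends → Museum Walk and Aquarium Visit overlap.
Bridge Lunch starts before Museum Walk ends → Museum Walk and Bridge Lunch overlap.
Aquarium Visit starts before Park Visit ends → Park Visit and Aquarium Visit overlap.
Bridge Lunch starts before Park Visit ends → Park Visit and Bridge Lunch overlap.
Bridge Lunch starts before Aquarium Visit ends → Aquarium Visit and Bridge Lunch overlap.

Aquarium Visit & Bridge Lunch, Aquarium Visit & Museum Walk, Aquarium Visit & Park Visit, Bridge Lunch & Museum Walk, Bridge Lunch & Park Visit, Gallery Visit & Market Transfer, Museum Walk & Park Visit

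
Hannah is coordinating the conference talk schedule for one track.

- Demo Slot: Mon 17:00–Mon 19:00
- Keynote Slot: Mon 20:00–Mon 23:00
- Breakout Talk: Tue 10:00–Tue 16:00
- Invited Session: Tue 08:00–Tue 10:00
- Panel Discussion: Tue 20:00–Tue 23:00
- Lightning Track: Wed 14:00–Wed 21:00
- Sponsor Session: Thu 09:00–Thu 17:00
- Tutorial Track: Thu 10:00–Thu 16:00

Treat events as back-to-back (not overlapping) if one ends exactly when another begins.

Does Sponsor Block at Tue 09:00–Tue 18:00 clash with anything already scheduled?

Yes — it overlaps Breakout Talk, Invited Session

Demo Slot: ends Mon 19:00 at or before Sponsor Block starts Tue 09:00 → clear.
Keynote Slot: ends Mon 23:00 at or before Sponsor Block starts Tue 09:00 → clear.
Invited Session: starts Tue 08:00 before Sponsor Block ends Tue 18:00, and ends Tue 10:00 after Sponsor Block starts Tue 09:00 → overlap.
Breakout Talk: starts Tue 10:00 before Sponsor Block ends Tue 18:00, and ends Tue 16:00 after Sponsor Block starts Tue 09:00 → overlap.
Panel Discussion: starts Tue 20:00 at or after Sponsor Block ends Tue 18:00 → clear.
Lightning Track: starts Wed 14:00 at or after Sponsor Block ends Tue 18:00 → clear.
Sponsor Session: starts Thu 09:00 at or after Sponsor Block ends Tue 18:00 → clear.
Tutorial Track: starts Thu 10:00 at or after Sponsor Block ends Tue 18:00 → clear.
Sponsor Block overlaps Breakout Talk, Invited Session.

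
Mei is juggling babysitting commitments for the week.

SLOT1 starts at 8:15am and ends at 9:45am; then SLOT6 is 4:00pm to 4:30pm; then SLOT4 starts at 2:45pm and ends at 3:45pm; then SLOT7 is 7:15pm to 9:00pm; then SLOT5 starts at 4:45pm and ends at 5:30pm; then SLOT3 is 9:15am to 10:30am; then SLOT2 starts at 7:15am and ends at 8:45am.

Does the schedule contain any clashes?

Two intervals overlap when each starts before the other ends.
Sorted by start: SLOT2, SLOT1, SLOT3, SLOT4, SLOT6, SLOT5, SLOT7.
SLOT1 starts before SLOT2 ends → SLOT2 and SLOT1 overlap.
That's a conflict, so the schedule is not conflict-free.

Yes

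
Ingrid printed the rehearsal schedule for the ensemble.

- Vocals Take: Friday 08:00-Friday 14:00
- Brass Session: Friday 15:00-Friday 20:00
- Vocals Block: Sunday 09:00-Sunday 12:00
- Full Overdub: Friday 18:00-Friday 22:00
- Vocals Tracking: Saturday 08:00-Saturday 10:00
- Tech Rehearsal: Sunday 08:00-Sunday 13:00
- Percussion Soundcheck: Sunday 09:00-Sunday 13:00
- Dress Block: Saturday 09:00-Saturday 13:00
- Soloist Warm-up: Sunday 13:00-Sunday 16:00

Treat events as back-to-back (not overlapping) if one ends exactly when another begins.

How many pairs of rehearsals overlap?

5

Sorted by start: Vocals Take, Brass Session, Full Overdub, Vocals Tracking, Dress Block, Tech Rehearsal, Vocals Block, Percussion Soundcheck, Soloist Warm-up.
Brass Session starts after Vocals Take ends, so Vocals Take has no further overlaps.
Full Overdub starts before Brass Session ends → Brass Session and Full Overdub overlap.
Vocals Tracking starts after Brass Session ends, so Brass Session has no further overlaps.
Vocals Tracking starts after Full Overdub ends, so Full Overdub has no further overlaps.
Dress Block starts before Vocals Tracking ends → Vocals Tracking and Dress Block overlap.
Tech Rehearsal starts after Vocals Tracking ends, so Vocals Tracking has no further overlaps.
Tech Rehearsal starts after Dress Block ends, so Dress Block has no further overlaps.
Vocals Block starts before Tech Rehearsal ends → Tech Rehearsal and Vocals Block overlap.
Percussion Soundcheck starts before Tech Rehearsal ends → Tech Rehearsal and Percussion Soundcheck overlap.
Soloist Warm-up starts exactly when Tech Rehearsal ends (back-to-back, no overlap).
Percussion Soundcheck starts before Vocals Block ends → Vocals Block and Percussion Soundcheck overlap.
Soloist Warm-up starts after Vocals Block ends.
Soloist Warm-up starts exactly when Percussion Soundcheck ends (back-to-back, no overlap).
Overlapping pairs: Brass Session & Full Overdub, Dress Block & Vocals Tracking, Percussion Soundcheck & Tech Rehearsal, Percussion Soundcheck & Vocals Block, Tech Rehearsal & Vocals Block — 5 in total.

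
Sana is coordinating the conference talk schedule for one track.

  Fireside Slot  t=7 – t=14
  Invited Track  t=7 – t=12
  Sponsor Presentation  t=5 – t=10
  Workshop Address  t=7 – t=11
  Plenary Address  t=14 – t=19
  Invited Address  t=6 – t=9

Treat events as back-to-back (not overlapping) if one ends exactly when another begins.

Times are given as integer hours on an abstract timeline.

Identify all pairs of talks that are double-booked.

Sorted by start: Sponsor Presentation, Invited Address, Workshop Address, Fireside Slot, Invited Track, Plenary Address.
Invited Address starts before Sponsor Presentation ends → Sponsor Presentation and Invited Address overlap.
Workshop Address starts before Sponsor Presentation ends → Sponsor Presentation and Workshop Address overlap.
Fireside Slot starts before Sponsor Presentation ends → Sponsor Presentation and Fireside Slot overlap.
Invited Track starts before Sponsor Presentation ends → Sponsor Presentation and Invited Track overlap.
Plenary Address starts after Sponsor Presentation ends.
Workshop Address starts before Invited Address ends → Invited Address and Workshop Address overlap.
Fireside Slot starts before Invited Address ends → Invited Address and Fireside Slot overlap.
Invited Track starts before Invited Address ends → Invited Address and Invited Track overlap.
Plenary Address starts after Invited Address ends.
Fireside Slot starts before Workshop Address ends → Workshop Address and Fireside Slot overlap.
Invited Track starts before Workshop Address ends → Workshop Address and Invited Track overlap.
Plenary Address starts after Workshop Address ends.
Invited Track starts before Fireside Slot ends → Fireside Slot and Invited Track overlap.
Plenary Address starts exactly when Fireside Slot ends (back-to-back, no overlap).
Plenary Address starts after Invited Track ends.

Fireside Slot & Invited Address, Fireside Slot & Invited Track, Fireside Slot & Sponsor Presentation, Fireside Slot & Workshop Address, Invited Address & Invited Track, Invited Address & Sponsor Presentation, Invited Address & Workshop Address, Invited Track & Sponsor Presentation, Invited Track & Workshop Address, Sponsor Presentation & Workshop Address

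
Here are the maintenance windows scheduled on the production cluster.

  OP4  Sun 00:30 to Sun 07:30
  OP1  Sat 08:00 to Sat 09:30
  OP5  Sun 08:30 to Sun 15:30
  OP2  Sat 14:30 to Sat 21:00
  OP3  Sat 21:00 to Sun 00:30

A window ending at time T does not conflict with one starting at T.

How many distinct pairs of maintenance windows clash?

0

Sorted by start: OP1, OP2, OP3, OP4, OP5.
OP2 starts after OP1 ends — done with OP1.
OP3 starts exactly when OP2 ends (back-to-back, no overlap) — done with OP2.
OP4 starts exactly when OP3 ends (back-to-back, no overlap) — done with OP3.
OP5 starts after OP4 ends.
No pair overlaps.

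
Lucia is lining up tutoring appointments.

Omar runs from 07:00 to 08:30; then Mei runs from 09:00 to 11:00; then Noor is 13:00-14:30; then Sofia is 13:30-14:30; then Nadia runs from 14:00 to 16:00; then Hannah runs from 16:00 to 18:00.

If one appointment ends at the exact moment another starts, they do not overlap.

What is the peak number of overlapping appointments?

Walk through starts and ends in time order (an end at T is processed before a start at T):
07:00 start Omar → 1
08:30 end Omar → 0
09:00 start Mei → 1
11:00 end Mei → 0
13:00 start Noor → 1
13:30 start Sofia → 2
14:00 start Nadia → 3
14:30 end Noor → 2
14:30 end Sofia → 1
16:00 end Nadia → 0
16:00 start Hannah → 1
18:00 end Hannah → 0
Peak is 3, at 14:00 (Nadia, Noor, Sofia).

3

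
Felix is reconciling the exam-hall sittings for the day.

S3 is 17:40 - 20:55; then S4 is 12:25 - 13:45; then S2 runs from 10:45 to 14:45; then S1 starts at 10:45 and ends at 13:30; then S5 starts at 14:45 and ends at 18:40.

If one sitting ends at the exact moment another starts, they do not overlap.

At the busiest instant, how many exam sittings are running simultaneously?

3

Sweep the timeline, counting +1 at each start and −1 at each end (ends before starts at a tie):
10:45 start S1 → 1
10:45 start S2 → 2
12:25 start S4 → 3
13:30 end S1 → 2
13:45 end S4 → 1
14:45 end S2 → 0
14:45 start S5 → 1
17:40 start S3 → 2
18:40 end S5 → 1
20:55 end S3 → 0
Peak is 3, at 12:25 (S1, S2, S4).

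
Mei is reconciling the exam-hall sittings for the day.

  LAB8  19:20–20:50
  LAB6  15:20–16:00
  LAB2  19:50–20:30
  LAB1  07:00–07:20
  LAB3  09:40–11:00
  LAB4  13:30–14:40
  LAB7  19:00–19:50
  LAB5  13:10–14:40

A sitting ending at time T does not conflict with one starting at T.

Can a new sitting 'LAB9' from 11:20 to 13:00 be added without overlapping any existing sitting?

LAB1: ends 07:20 at or before LAB9 starts 11:20 → clear.
LAB3: ends 11:00 at or before LAB9 starts 11:20 → clear.
LAB5: starts 13:10 at or after LAB9 ends 13:00 → clear.
LAB4: starts 13:30 at or after LAB9 ends 13:00 → clear.
LAB6: starts 15:20 at or after LAB9 ends 13:00 → clear.
LAB7: starts 19:00 at or after LAB9 ends 13:00 → clear.
LAB8: starts 19:20 at or after LAB9 ends 13:00 → clear.
LAB2: starts 19:50 at or after LAB9 ends 13:00 → clear.

Yes — the slot is free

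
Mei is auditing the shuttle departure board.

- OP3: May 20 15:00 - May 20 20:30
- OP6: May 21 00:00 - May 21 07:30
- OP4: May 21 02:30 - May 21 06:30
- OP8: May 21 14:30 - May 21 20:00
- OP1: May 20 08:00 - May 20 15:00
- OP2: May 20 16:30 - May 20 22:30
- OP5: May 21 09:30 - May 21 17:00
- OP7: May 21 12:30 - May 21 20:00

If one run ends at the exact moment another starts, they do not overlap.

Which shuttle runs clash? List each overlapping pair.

Sorted by start: OP1, OP3, OP2, OP6, OP4, OP5, OP7, OP8.
OP3 starts exactly when OP1 ends (back-to-back, no overlap); OP1 is clear from here.
OP2 starts before OP3 ends → OP3 and OP2 overlap.
OP6 starts after OP3 ends; OP3 is clear from here.
OP6 starts after OP2 ends; OP2 is clear from here.
OP4 starts before OP6 ends → OP6 and OP4 overlap.
OP5 starts after OP6 ends; OP6 is clear from here.
OP5 starts after OP4 ends; OP4 is clear from here.
OP7 starts before OP5 ends → OP5 and OP7 overlap.
OP8 starts before OP5 ends → OP5 and OP8 overlap.
OP8 starts before OP7 ends → OP7 and OP8 overlap.

OP2 & OP3, OP4 & OP6, OP5 & OP7, OP5 & OP8, OP7 & OP8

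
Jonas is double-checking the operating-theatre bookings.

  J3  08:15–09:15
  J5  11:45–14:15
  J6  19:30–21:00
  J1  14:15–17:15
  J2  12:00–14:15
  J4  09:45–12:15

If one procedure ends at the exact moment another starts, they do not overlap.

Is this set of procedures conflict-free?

No

Sorted by start: J3, J4, J5, J2, J1, J6.
J4 starts after J3 ends, so J3 has no further overlaps.
J5 starts before J4 ends → J4 and J5 overlap.
That's a conflict, so the schedule is not conflict-free.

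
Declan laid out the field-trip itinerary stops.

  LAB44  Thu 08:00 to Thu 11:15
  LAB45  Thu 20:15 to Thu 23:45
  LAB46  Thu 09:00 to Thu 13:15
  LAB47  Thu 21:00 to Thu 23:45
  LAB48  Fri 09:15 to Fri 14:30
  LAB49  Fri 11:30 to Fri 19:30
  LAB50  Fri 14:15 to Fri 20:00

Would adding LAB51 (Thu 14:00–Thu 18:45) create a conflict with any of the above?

No — it doesn't clash with anything

LAB44: ends Thu 11:15 at or before LAB51 starts Thu 14:00 → clear.
LAB46: ends Thu 13:15 at or before LAB51 starts Thu 14:00 → clear.
LAB45: starts Thu 20:15 at or after LAB51 ends Thu 18:45 → clear.
LAB47: starts Thu 21:00 at or after LAB51 ends Thu 18:45 → clear.
LAB48: starts Fri 09:15 at or after LAB51 ends Thu 18:45 → clear.
LAB49: starts Fri 11:30 at or after LAB51 ends Thu 18:45 → clear.
LAB50: starts Fri 14:15 at or after LAB51 ends Thu 18:45 → clear.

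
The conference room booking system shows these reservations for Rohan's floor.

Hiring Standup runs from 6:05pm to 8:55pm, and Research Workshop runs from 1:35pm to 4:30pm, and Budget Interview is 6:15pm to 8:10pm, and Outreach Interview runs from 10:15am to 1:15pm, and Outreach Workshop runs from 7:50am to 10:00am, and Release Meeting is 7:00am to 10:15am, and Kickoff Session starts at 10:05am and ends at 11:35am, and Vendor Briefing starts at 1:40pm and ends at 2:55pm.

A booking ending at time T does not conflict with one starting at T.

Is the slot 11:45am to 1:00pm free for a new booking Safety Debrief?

Release Meeting: ends 10:15am at or before Safety Debrief starts 11:45am → clear.
Outreach Workshop: ends 10:00am at or before Safety Debrief starts 11:45am → clear.
Kickoff Session: ends 11:35am at or before Safety Debrief starts 11:45am → clear.
Outreach Interview: starts 10:15am before Safety Debrief ends 1:00pm, and ends 1:15pm after Safety Debrief starts 11:45am → overlap.
Research Workshop: starts 1:35pm at or after Safety Debrief ends 1:00pm → clear.
Vendor Briefing: starts 1:40pm at or after Safety Debrief ends 1:00pm → clear.
Hiring Standup: starts 6:05pm at or after Safety Debrief ends 1:00pm → clear.
Budget Interview: starts 6:15pm at or after Safety Debrief ends 1:00pm → clear.
Safety Debrief overlaps Outreach Interview.

No — it overlaps Outreach Interview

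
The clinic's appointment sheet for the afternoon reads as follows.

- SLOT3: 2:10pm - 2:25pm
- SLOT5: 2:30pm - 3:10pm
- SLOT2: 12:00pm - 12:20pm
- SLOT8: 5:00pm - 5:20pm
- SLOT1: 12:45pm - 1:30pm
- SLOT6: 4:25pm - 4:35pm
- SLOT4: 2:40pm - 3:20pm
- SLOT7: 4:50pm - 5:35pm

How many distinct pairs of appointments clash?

Sorted by start: SLOT2, SLOT1, SLOT3, SLOT5, SLOT4, SLOT6, SLOT7, SLOT8.
SLOT1 starts after SLOT2 ends — done with SLOT2.
SLOT3 starts after SLOT1 ends — done with SLOT1.
SLOT5 starts after SLOT3 ends — done with SLOT3.
SLOT4 starts before SLOT5 ends → SLOT5 and SLOT4 overlap.
SLOT6 starts after SLOT5 ends — done with SLOT5.
SLOT6 starts after SLOT4 ends — done with SLOT4.
SLOT7 starts after SLOT6 ends — done with SLOT6.
SLOT8 starts before SLOT7 ends → SLOT7 and SLOT8 overlap.
Overlapping pairs: SLOT4 & SLOT5, SLOT7 & SLOT8 — 2 in total.

2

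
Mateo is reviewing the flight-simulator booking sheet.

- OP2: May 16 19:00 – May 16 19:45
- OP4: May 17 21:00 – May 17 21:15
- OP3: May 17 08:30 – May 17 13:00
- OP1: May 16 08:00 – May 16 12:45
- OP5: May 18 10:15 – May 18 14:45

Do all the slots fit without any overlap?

Yes

Sorted by start: OP1, OP2, OP3, OP4, OP5.
OP2 starts after OP1 ends; OP1 is clear from here.
OP3 starts after OP2 ends; OP2 is clear from here.
OP4 starts after OP3 ends; OP3 is clear from here.
OP5 starts after OP4 ends.
Every pair is clear; the schedule has no overlaps.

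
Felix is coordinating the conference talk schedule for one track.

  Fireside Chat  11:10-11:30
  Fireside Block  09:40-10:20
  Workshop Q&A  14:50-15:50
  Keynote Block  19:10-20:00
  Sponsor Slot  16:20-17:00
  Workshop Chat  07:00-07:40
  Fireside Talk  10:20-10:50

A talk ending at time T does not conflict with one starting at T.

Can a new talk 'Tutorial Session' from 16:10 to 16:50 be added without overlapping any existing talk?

Workshop Chat: ends 07:40 at or before Tutorial Session starts 16:10 → clear.
Fireside Block: ends 10:20 at or before Tutorial Session starts 16:10 → clear.
Fireside Talk: ends 10:50 at or before Tutorial Session starts 16:10 → clear.
Fireside Chat: ends 11:30 at or before Tutorial Session starts 16:10 → clear.
Workshop Q&A: ends 15:50 at or before Tutorial Session starts 16:10 → clear.
Sponsor Slot: starts 16:20 before Tutorial Session ends 16:50, and ends 17:00 after Tutorial Session starts 16:10 → overlap.
Keynote Block: starts 19:10 at or after Tutorial Session ends 16:50 → clear.
Tutorial Session overlaps Sponsor Slot.

No — it overlaps Sponsor Slot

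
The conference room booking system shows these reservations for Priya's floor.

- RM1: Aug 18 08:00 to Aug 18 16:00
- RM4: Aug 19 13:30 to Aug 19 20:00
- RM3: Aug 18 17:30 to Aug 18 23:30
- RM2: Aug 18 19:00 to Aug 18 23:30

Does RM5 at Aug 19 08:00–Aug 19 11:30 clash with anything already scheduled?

No — it doesn't clash with anything

RM1: ends Aug 18 16:00 at or before RM5 starts Aug 19 08:00 → clear.
RM3: ends Aug 18 23:30 at or before RM5 starts Aug 19 08:00 → clear.
RM2: ends Aug 18 23:30 at or before RM5 starts Aug 19 08:00 → clear.
RM4: starts Aug 19 13:30 at or after RM5 ends Aug 19 11:30 → clear.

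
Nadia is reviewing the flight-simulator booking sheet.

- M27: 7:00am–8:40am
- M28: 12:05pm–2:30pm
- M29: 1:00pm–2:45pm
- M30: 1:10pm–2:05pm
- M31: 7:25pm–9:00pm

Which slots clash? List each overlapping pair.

M28 & M29, M28 & M30, M29 & M30

Sorted by start: M27, M28, M29, M30, M31.
M28 starts after M27 ends, so M27 has no further overlaps.
M29 starts before M28 ends → M28 and M29 overlap.
M30 starts before M28 ends → M28 and M30 overlap.
M31 starts after M28 ends.
M30 starts before M29 ends → M29 and M30 overlap.
M31 starts after M29 ends.
M31 starts after M30 ends.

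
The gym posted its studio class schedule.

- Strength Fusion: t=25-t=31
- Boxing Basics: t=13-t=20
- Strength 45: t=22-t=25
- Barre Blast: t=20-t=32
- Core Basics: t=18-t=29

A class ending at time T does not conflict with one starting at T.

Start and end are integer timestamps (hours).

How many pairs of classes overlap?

Sorted by start: Boxing Basics, Core Basics, Barre Blast, Strength 45, Strength Fusion.
Core Basics starts before Boxing Basics ends → Boxing Basics and Core Basics overlap.
Barre Blast starts exactly when Boxing Basics ends (back-to-back, no overlap) — done with Boxing Basics.
Barre Blast starts before Core Basics ends → Core Basics and Barre Blast overlap.
Strength 45 starts before Core Basics ends → Core Basics and Strength 45 overlap.
Strength Fusion starts before Core Basics ends → Core Basics and Strength Fusion overlap.
Strength 45 starts before Barre Blast ends → Barre Blast and Strength 45 overlap.
Strength Fusion starts before Barre Blast ends → Barre Blast and Strength Fusion overlap.
Strength Fusion starts exactly when Strength 45 ends (back-to-back, no overlap).
Overlapping pairs: Barre Blast & Core Basics, Barre Blast & Strength 45, Barre Blast & Strength Fusion, Boxing Basics & Core Basics, Core Basics & Strength 45, Core Basics & Strength Fusion — 6 in total.

6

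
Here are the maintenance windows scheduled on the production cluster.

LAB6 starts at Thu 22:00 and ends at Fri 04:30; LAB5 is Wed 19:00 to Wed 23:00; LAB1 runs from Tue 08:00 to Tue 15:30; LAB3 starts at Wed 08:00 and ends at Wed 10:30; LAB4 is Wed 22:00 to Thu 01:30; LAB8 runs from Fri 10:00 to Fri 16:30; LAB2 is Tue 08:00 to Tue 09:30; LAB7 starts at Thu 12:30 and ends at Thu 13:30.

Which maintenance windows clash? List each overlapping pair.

Sorted by start: LAB1, LAB2, LAB3, LAB5, LAB4, LAB7, LAB6, LAB8.
LAB2 starts before LAB1 ends → LAB1 and LAB2 overlap.
LAB3 starts after LAB1 ends, so LAB1 has no further overlaps.
LAB3 starts after LAB2 ends, so LAB2 has no further overlaps.
LAB5 starts after LAB3 ends, so LAB3 has no further overlaps.
LAB4 starts before LAB5 ends → LAB5 and LAB4 overlap.
LAB7 starts after LAB5 ends, so LAB5 has no further overlaps.
LAB7 starts after LAB4 ends, so LAB4 has no further overlaps.
LAB6 starts after LAB7 ends, so LAB7 has no further overlaps.
LAB8 starts after LAB6 ends.

LAB1 & LAB2, LAB4 & LAB5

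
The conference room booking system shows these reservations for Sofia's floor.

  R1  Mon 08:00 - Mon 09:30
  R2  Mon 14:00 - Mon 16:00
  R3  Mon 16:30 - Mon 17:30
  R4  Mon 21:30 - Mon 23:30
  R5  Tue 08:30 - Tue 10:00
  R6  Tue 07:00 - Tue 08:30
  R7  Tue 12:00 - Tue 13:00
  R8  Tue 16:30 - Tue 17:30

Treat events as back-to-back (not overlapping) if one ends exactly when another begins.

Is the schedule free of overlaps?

Two intervals overlap when each starts before the other ends.
Sorted by start: R1, R2, R3, R4, R6, R5, R7, R8.
R2 starts after R1 ends; R1 is clear from here.
R3 starts after R2 ends; R2 is clear from here.
R4 starts after R3 ends; R3 is clear from here.
R6 starts after R4 ends; R4 is clear from here.
R5 starts exactly when R6 ends (back-to-back, no overlap); R6 is clear from here.
R7 starts after R5 ends; R5 is clear from here.
R8 starts after R7 ends.
Every pair is clear; the schedule has no overlaps.

Yes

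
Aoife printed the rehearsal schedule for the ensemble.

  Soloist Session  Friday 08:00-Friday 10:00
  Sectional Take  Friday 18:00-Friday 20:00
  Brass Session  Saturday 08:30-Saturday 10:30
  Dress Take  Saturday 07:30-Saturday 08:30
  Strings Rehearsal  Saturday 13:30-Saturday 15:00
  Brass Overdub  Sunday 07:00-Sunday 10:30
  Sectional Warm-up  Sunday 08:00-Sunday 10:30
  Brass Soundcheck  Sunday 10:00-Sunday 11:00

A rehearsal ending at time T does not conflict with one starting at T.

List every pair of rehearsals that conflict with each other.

Two intervals overlap when each starts before the other ends.
Sorted by start: Soloist Session, Sectional Take, Dress Take, Brass Session, Strings Rehearsal, Brass Overdub, Sectional Warm-up, Brass Soundcheck.
Sectional Take starts after Soloist Session ends, so Soloist Session has no further overlaps.
Dress Take starts after Sectional Take ends, so Sectional Take has no further overlaps.
Brass Session starts exactly when Dress Take ends (back-to-back, no overlap), so Dress Take has no further overlaps.
Strings Rehearsal starts after Brass Session ends, so Brass Session has no further overlaps.
Brass Overdub starts after Strings Rehearsal ends, so Strings Rehearsal has no further overlaps.
Sectional Warm-up starts before Brass Overdub ends → Brass Overdub and Sectional Warm-up overlap.
Brass Soundcheck starts before Brass Overdub ends → Brass Overdub and Brass Soundcheck overlap.
Brass Soundcheck starts before Sectional Warm-up ends → Sectional Warm-up and Brass Soundcheck overlap.

Brass Overdub & Brass Soundcheck, Brass Overdub & Sectional Warm-up, Brass Soundcheck & Sectional Warm-up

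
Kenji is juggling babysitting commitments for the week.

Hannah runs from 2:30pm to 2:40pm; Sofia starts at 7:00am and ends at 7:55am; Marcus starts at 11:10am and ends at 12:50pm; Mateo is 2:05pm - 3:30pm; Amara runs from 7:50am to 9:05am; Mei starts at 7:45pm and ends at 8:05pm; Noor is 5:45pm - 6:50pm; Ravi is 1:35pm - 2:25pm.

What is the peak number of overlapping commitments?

2

Sweep the timeline, counting +1 at each start and −1 at each end (ends before starts at a tie):
7:00am start Sofia → 1
7:50am start Amara → 2
7:55am end Sofia → 1
9:05am end Amara → 0
11:10am start Marcus → 1
12:50pm end Marcus → 0
1:35pm start Ravi → 1
2:05pm start Mateo → 2
2:25pm end Ravi → 1
2:30pm start Hannah → 2
2:40pm end Hannah → 1
3:30pm end Mateo → 0
5:45pm start Noor → 1
6:50pm end Noor → 0
7:45pm start Mei → 1
8:05pm end Mei → 0
Peak is 2, at 7:50am (Amara, Sofia).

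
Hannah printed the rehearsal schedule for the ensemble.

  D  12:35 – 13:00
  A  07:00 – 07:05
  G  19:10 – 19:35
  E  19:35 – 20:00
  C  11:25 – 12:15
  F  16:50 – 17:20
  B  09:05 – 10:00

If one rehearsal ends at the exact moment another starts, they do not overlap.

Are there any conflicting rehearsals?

No

Sorted by start: A, B, C, D, F, G, E.
B starts after A ends, so A has no further overlaps.
C starts after B ends, so B has no further overlaps.
D starts after C ends, so C has no further overlaps.
F starts after D ends, so D has no further overlaps.
G starts after F ends, so F has no further overlaps.
E starts exactly when G ends (back-to-back, no overlap).
Every pair is clear; the schedule has no overlaps.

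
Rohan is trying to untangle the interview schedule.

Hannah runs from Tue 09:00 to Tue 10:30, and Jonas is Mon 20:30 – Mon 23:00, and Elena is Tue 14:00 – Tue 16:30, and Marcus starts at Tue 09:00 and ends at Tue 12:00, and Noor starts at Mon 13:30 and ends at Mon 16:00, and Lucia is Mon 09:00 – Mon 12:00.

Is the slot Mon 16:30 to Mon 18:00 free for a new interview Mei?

Lucia: ends Mon 12:00 at or before Mei starts Mon 16:30 → clear.
Noor: ends Mon 16:00 at or before Mei starts Mon 16:30 → clear.
Jonas: starts Mon 20:30 at or after Mei ends Mon 18:00 → clear.
Marcus: starts Tue 09:00 at or after Mei ends Mon 18:00 → clear.
Hannah: starts Tue 09:00 at or after Mei ends Mon 18:00 → clear.
Elena: starts Tue 14:00 at or after Mei ends Mon 18:00 → clear.

Yes — the slot is free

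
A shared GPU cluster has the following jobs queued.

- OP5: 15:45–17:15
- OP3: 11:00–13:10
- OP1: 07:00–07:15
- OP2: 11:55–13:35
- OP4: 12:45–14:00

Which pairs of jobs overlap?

Two intervals overlap when each starts before the other ends.
Sorted by start: OP1, OP3, OP2, OP4, OP5.
OP3 starts after OP1 ends, so OP1 has no further overlaps.
OP2 starts before OP3 ends → OP3 and OP2 overlap.
OP4 starts before OP3 ends → OP3 and OP4 overlap.
OP5 starts after OP3 ends.
OP4 starts before OP2 ends → OP2 and OP4 overlap.
OP5 starts after OP2 ends.
OP5 starts after OP4 ends.

OP2 & OP3, OP2 & OP4, OP3 & OP4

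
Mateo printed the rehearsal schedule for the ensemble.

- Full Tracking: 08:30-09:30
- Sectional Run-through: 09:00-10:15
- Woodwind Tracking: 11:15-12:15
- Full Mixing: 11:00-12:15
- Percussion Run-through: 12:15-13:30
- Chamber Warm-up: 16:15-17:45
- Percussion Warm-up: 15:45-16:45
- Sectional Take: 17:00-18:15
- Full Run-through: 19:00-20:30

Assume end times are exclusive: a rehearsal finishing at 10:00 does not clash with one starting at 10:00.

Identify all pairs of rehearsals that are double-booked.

Sorted by start: Full Tracking, Sectional Run-through, Full Mixing, Woodwind Tracking, Percussion Run-through, Percussion Warm-up, Chamber Warm-up, Sectional Take, Full Run-through.
Sectional Run-through starts before Full Tracking ends → Full Tracking and Sectional Run-through overlap.
Full Mixing starts after Full Tracking ends — done with Full Tracking.
Full Mixing starts after Sectional Run-through ends — done with Sectional Run-through.
Woodwind Tracking starts before Full Mixing ends → Full Mixing and Woodwind Tracking overlap.
Percussion Run-through starts exactly when Full Mixing ends (back-to-back, no overlap) — done with Full Mixing.
Percussion Run-through starts exactly when Woodwind Tracking ends (back-to-back, no overlap) — done with Woodwind Tracking.
Percussion Warm-up starts after Percussion Run-through ends — done with Percussion Run-through.
Chamber Warm-up starts before Percussion Warm-up ends → Percussion Warm-up and Chamber Warm-up overlap.
Sectional Take starts after Percussion Warm-up ends — done with Percussion Warm-up.
Sectional Take starts before Chamber Warm-up ends → Chamber Warm-up and Sectional Take overlap.
Full Run-through starts after Chamber Warm-up ends.
Full Run-through starts after Sectional Take ends.

Chamber Warm-up & Percussion Warm-up, Chamber Warm-up & Sectional Take, Full Mixing & Woodwind Tracking, Full Tracking & Sectional Run-through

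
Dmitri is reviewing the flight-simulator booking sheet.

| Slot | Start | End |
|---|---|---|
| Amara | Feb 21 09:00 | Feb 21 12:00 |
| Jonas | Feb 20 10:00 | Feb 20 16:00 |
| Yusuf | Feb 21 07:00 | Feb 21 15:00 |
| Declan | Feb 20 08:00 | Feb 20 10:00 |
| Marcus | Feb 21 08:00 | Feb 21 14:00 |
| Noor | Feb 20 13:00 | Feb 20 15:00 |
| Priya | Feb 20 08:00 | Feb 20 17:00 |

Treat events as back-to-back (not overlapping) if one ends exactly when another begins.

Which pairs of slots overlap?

Check each pair: they overlap iff neither finishes before the other starts.
Sorted by start: Declan, Priya, Jonas, Noor, Yusuf, Marcus, Amara.
Priya starts before Declan ends → Declan and Priya overlap.
Jonas starts exactly when Declan ends (back-to-back, no overlap), so Declan has no further overlaps.
Jonas starts before Priya ends → Priya and Jonas overlap.
Noor starts before Priya ends → Priya and Noor overlap.
Yusuf starts after Priya ends, so Priya has no further overlaps.
Noor starts before Jonas ends → Jonas and Noor overlap.
Yusuf starts after Jonas ends, so Jonas has no further overlaps.
Yusuf starts after Noor ends, so Noor has no further overlaps.
Marcus starts before Yusuf ends → Yusuf and Marcus overlap.
Amara starts before Yusuf ends → Yusuf and Amara overlap.
Amara starts before Marcus ends → Marcus and Amara overlap.

Amara & Marcus, Amara & Yusuf, Declan & Priya, Jonas & Noor, Jonas & Priya, Marcus & Yusuf, Noor & Priya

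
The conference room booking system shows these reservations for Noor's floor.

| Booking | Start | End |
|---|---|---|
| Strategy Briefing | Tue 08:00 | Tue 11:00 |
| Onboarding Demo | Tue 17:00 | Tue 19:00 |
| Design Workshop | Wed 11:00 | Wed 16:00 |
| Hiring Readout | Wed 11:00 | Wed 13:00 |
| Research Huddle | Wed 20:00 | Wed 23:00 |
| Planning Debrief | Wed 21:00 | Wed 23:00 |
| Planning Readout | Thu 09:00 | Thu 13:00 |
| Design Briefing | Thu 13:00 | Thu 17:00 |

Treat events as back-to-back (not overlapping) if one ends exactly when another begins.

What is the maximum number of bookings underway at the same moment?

2

Walk through starts and ends in time order (an end at T is processed before a start at T):
Tue 08:00 start Strategy Briefing → 1
Tue 11:00 end Strategy Briefing → 0
Tue 17:00 start Onboarding Demo → 1
Tue 19:00 end Onboarding Demo → 0
Wed 11:00 start Design Workshop → 1
Wed 11:00 start Hiring Readout → 2
Wed 13:00 end Hiring Readout → 1
Wed 16:00 end Design Workshop → 0
Wed 20:00 start Research Huddle → 1
Wed 21:00 start Planning Debrief → 2
Wed 23:00 end Planning Debrief → 1
Wed 23:00 end Research Huddle → 0
Thu 09:00 start Planning Readout → 1
Thu 13:00 end Planning Readout → 0
Thu 13:00 start Design Briefing → 1
Thu 17:00 end Design Briefing → 0
Peak is 2, at Wed 11:00 (Design Workshop, Hiring Readout).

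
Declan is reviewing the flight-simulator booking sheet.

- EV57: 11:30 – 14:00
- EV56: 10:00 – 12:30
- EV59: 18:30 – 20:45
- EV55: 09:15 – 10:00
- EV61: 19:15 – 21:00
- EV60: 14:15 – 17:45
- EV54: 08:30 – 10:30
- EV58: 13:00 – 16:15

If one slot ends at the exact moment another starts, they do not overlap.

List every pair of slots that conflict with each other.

Sorted by start: EV54, EV55, EV56, EV57, EV58, EV60, EV59, EV61.
EV55 starts before EV54 ends → EV54 and EV55 overlap.
EV56 starts before EV54 ends → EV54 and EV56 overlap.
EV57 starts after EV54 ends, so EV54 has no further overlaps.
EV56 starts exactly when EV55 ends (back-to-back, no overlap), so EV55 has no further overlaps.
EV57 starts before EV56 ends → EV56 and EV57 overlap.
EV58 starts after EV56 ends, so EV56 has no further overlaps.
EV58 starts before EV57 ends → EV57 and EV58 overlap.
EV60 starts after EV57 ends, so EV57 has no further overlaps.
EV60 starts before EV58 ends → EV58 and EV60 overlap.
EV59 starts after EV58 ends, so EV58 has no further overlaps.
EV59 starts after EV60 ends, so EV60 has no further overlaps.
EV61 starts before EV59 ends → EV59 and EV61 overlap.

EV54 & EV55, EV54 & EV56, EV56 & EV57, EV57 & EV58, EV58 & EV60, EV59 & EV61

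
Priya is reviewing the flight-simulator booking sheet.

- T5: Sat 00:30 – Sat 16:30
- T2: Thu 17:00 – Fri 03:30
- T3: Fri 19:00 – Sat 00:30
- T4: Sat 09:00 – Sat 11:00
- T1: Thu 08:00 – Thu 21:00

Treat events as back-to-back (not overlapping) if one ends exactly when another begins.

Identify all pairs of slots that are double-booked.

T1 & T2, T4 & T5

Sorted by start: T1, T2, T3, T5, T4.
T2 starts before T1 ends → T1 and T2 overlap.
T3 starts after T1 ends — done with T1.
T3 starts after T2 ends — done with T2.
T5 starts exactly when T3 ends (back-to-back, no overlap) — done with T3.
T4 starts before T5 ends → T5 and T4 overlap.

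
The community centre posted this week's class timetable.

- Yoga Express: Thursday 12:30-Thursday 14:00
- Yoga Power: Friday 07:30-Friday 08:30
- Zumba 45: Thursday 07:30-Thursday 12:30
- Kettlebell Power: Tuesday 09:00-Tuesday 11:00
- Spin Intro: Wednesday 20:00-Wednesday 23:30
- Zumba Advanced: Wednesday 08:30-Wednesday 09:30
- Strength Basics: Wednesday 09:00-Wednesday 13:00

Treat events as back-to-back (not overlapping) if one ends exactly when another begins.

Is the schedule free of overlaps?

No

Two intervals overlap when each starts before the other ends.
Sorted by start: Kettlebell Power, Zumba Advanced, Strength Basics, Spin Intro, Zumba 45, Yoga Express, Yoga Power.
Zumba Advanced starts after Kettlebell Power ends; Kettlebell Power is clear from here.
Strength Basics starts before Zumba Advanced ends → Zumba Advanced and Strength Basics overlap.
That's a conflict, so the schedule is not conflict-free.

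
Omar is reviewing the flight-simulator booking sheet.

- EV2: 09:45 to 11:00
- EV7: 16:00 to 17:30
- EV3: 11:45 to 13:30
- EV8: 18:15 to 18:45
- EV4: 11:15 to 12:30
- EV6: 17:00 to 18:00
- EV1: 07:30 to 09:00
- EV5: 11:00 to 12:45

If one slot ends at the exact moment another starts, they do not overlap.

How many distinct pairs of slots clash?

Two intervals overlap when each starts before the other ends.
Sorted by start: EV1, EV2, EV5, EV4, EV3, EV7, EV6, EV8.
EV2 starts after EV1 ends — done with EV1.
EV5 starts exactly when EV2 ends (back-to-back, no overlap) — done with EV2.
EV4 starts before EV5 ends → EV5 and EV4 overlap.
EV3 starts before EV5 ends → EV5 and EV3 overlap.
EV7 starts after EV5 ends — done with EV5.
EV3 starts before EV4 ends → EV4 and EV3 overlap.
EV7 starts after EV4 ends — done with EV4.
EV7 starts after EV3 ends — done with EV3.
EV6 starts before EV7 ends → EV7 and EV6 overlap.
EV8 starts after EV7 ends.
EV8 starts after EV6 ends.
Overlapping pairs: EV3 & EV4, EV3 & EV5, EV4 & EV5, EV6 & EV7 — 4 in total.

4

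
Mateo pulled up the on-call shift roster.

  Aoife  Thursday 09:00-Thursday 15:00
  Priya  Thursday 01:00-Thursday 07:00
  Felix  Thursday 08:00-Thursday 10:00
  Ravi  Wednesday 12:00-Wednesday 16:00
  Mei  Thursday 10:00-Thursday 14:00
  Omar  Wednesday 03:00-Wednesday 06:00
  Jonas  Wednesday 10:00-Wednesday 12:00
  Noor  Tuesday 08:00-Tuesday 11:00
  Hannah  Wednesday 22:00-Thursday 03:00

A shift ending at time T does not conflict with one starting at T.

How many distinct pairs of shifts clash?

Sorted by start: Noor, Omar, Jonas, Ravi, Hannah, Priya, Felix, Aoife, Mei.
Omar starts after Noor ends; Noor is clear from here.
Jonas starts after Omar ends; Omar is clear from here.
Ravi starts exactly when Jonas ends (back-to-back, no overlap); Jonas is clear from here.
Hannah starts after Ravi ends; Ravi is clear from here.
Priya starts before Hannah ends → Hannah and Priya overlap.
Felix starts after Hannah ends; Hannah is clear from here.
Felix starts after Priya ends; Priya is clear from here.
Aoife starts before Felix ends → Felix and Aoife overlap.
Mei starts exactly when Felix ends (back-to-back, no overlap).
Mei starts before Aoife ends → Aoife and Mei overlap.
Overlapping pairs: Aoife & Felix, Aoife & Mei, Hannah & Priya — 3 in total.

3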